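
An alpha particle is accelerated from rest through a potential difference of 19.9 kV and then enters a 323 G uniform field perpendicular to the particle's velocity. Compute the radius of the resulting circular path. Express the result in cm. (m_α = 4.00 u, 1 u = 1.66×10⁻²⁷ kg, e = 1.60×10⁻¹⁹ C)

The kinetic energy gained is K = qV = (2×1.60×10^-19)(1.99×10^4) = 6.37×10^-15 J.
v = √(2K/m) = 1.38×10^6 m/s.
r = mv/(qB) = (6.64×10^-27)(1.38×10^6) / [(2×1.60×10^-19)(0.0323)] = 0.890 m.

r ≈ 89.0 cm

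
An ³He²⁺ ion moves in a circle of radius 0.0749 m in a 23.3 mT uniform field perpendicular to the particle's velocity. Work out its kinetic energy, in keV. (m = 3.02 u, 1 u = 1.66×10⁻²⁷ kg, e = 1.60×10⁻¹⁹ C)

v = qBr/m = (2×1.60×10^-19)(0.0233)(0.0749) / (5.01×10^-27) = 1.11×10^5 m/s.
K = ½mv² = 0.5·(5.01×10^-27)·(1.11×10^5)² = 3.11×10^-17 J = 0.194 keV.

K ≈ 0.194 keV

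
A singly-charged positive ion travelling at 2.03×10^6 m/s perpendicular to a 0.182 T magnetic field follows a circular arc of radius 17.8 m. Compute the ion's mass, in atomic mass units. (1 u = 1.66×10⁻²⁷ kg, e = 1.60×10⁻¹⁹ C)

qvB = mv²/r ⇒ m = qBr/v.
m = (1×1.60×10^-19)(0.182)(17.8) / (2.03×10^6) = 2.55×10^-25 kg = 154 u.

m ≈ 154 u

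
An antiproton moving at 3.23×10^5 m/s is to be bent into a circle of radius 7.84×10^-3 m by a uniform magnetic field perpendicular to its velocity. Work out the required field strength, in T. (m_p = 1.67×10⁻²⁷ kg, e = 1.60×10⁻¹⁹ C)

B ≈ 0.430 T

qvB = mv²/r gives B = mv/(qr).
B = (1.67×10^-27)(3.23×10^5) / [(1×1.60×10^-19)(7.84×10^-3)] = 0.430 T.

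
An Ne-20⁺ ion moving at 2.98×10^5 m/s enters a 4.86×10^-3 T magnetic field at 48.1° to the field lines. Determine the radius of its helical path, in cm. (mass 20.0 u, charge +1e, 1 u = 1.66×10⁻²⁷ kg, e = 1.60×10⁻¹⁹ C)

r ≈ 947 cm

Only the perpendicular component v⊥ = v sin48.1° = 2.22×10^5 m/s is bent by the field.
r = m v⊥ /(qB) = (3.32×10^-26)(2.22×10^5) / [(1×1.60×10^-19)(4.86×10^-3)] = 9.47 m.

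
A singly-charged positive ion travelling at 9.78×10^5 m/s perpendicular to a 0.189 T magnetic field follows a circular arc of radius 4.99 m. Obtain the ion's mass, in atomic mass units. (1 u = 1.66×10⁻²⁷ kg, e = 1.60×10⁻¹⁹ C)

qvB = mv²/r ⇒ m = qBr/v.
m = (1×1.60×10^-19)(0.189)(4.99) / (9.78×10^5) = 1.54×10^-25 kg = 92.9 u.

m ≈ 92.9 u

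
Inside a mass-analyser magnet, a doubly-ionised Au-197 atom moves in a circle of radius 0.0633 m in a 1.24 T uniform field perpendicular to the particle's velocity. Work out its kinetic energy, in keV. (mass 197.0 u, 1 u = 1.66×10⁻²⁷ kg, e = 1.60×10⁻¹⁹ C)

K ≈ 6.03 keV

v = qBr/m = (2×1.60×10^-19)(1.24)(0.0633) / (3.27×10^-25) = 7.68×10^4 m/s.
K = ½mv² = 0.5·(3.27×10^-25)·(7.68×10^4)² = 9.65×10^-16 J = 6.03 keV.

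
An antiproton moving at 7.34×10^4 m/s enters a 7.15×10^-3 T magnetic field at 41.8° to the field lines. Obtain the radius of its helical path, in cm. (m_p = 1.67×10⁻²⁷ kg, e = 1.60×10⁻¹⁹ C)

r ≈ 7.14 cm

Only the perpendicular component v⊥ = v sin41.8° = 4.89×10^4 m/s is bent by the field.
r = m v⊥ /(qB) = (1.67×10^-27)(4.89×10^4) / [(1×1.60×10^-19)(7.15×10^-3)] = 0.0714 m.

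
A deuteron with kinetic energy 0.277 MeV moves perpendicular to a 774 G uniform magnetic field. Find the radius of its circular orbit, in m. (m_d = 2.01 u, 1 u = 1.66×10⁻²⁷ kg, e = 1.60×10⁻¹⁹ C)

Convert the energy: K = 0.277 MeV = 4.43×10^-14 J.
v = √(2K/m) = √(2·4.43×10^-14/3.34×10^-27) = 5.15×10^6 m/s.
r = mv/(qB) = (3.34×10^-27)(5.15×10^6) / [(1×1.60×10^-19)(0.0774)] = 1.39 m.

r ≈ 1.39 m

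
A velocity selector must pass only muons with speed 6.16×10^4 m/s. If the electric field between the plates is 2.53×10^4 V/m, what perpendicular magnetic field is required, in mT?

B ≈ 411 mT

qE = qvB ⇒ B = E/v = (2.53×10^4) / (6.16×10^4) = 0.411 T.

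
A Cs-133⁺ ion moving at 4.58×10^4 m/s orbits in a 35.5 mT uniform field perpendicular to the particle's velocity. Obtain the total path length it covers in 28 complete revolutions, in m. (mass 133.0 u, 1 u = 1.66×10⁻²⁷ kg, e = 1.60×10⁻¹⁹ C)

L ≈ 313 m

r = mv/(qB) = 1.78 m, so one revolution covers 2πr = 11.2 m.
In 28 revolutions: L = 28·2πr = 313 m.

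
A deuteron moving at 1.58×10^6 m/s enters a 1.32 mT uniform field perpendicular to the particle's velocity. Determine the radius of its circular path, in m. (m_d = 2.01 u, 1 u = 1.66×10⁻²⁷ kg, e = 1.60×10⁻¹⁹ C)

r ≈ 25.0 m

The magnetic force provides the centripetal force: qvB = mv²/r, so r = mv/(qB).
r = (3.34×10^-27 kg)(1.58×10^6 m/s) / [(1×1.60×10^-19 C)(1.32×10^-3 T)] = 25.0 m.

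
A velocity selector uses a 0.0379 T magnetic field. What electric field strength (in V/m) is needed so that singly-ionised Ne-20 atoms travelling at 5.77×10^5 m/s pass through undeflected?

qE = qvB ⇒ E = vB = (5.77×10^5)(0.0379) = 2.19×10^4 V/m.

E ≈ 2.19×10^4 V/m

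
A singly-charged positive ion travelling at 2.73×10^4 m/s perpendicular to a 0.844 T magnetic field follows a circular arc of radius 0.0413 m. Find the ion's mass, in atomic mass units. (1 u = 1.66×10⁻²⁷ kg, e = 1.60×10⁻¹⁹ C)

m ≈ 123 u

qvB = mv²/r ⇒ m = qBr/v.
m = (1×1.60×10^-19)(0.844)(0.0413) / (2.73×10^4) = 2.04×10^-25 kg = 123 u.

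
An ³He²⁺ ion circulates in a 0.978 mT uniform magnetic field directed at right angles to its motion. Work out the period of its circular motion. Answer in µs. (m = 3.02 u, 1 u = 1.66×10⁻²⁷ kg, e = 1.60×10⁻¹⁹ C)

The cyclotron period is independent of speed: T = 2πm/(qB).
T = 2π(5.01×10^-27) / [(2×1.60×10^-19)(9.78×10^-4)] = 1.01×10^-4 s.

T ≈ 101 µs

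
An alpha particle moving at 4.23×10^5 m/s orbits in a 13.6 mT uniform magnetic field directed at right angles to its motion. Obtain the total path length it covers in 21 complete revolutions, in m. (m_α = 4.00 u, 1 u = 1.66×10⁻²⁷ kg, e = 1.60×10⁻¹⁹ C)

r = mv/(qB) = 0.645 m, so one revolution covers 2πr = 4.06 m.
In 21 revolutions: L = 21·2πr = 85.2 m.

L ≈ 85.2 m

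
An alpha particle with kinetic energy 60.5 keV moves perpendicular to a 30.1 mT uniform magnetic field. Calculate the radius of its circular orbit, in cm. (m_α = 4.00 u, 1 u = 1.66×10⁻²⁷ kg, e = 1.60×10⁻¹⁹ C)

r ≈ 118 cm

Convert the energy: K = 60.5 keV = 9.68×10^-15 J.
v = √(2K/m) = √(2·9.68×10^-15/6.64×10^-27) = 1.71×10^6 m/s.
r = mv/(qB) = (6.64×10^-27)(1.71×10^6) / [(2×1.60×10^-19)(0.0301)] = 1.18 m.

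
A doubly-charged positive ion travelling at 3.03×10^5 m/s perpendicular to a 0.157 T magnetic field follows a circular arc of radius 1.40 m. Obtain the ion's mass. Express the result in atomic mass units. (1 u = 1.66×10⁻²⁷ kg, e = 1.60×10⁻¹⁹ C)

qvB = mv²/r ⇒ m = qBr/v.
m = (2×1.60×10^-19)(0.157)(1.40) / (3.03×10^5) = 2.32×10^-25 kg = 140 u.

m ≈ 140 u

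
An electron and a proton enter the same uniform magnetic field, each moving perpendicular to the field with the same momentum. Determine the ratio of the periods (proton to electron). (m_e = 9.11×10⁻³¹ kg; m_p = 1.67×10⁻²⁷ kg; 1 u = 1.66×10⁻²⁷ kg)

T = 2πm/(qB) is independent of speed, so T₂/T₁ = (m₂/q₂)/(m₁/q₁).
T_{proton}/T_{electron} = (1.67×10^-27/1e) / (9.11×10^-31/1e) = 1830.

ratio ≈ 1830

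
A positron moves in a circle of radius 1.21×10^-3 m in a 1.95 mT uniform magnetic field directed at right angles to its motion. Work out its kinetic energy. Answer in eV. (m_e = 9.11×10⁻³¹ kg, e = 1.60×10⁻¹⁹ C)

K ≈ 0.489 eV

v = qBr/m = (1×1.60×10^-19)(1.95×10^-3)(1.21×10^-3) / (9.11×10^-31) = 4.14×10^5 m/s.
K = ½mv² = 0.5·(9.11×10^-31)·(4.14×10^5)² = 7.82×10^-20 J = 0.489 eV.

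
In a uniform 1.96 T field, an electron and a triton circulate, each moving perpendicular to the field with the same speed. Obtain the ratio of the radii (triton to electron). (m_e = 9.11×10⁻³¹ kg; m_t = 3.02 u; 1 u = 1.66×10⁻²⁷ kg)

ratio ≈ 5500

r = mv/(qB) ⇒ at equal v, r ∝ m/q.
r_{triton}/r_{electron} = 5500.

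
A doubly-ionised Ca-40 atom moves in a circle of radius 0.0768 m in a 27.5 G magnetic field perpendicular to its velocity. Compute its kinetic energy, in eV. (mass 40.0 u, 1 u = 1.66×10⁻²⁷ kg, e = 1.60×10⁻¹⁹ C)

K ≈ 0.215 eV

v = qBr/m = (2×1.60×10^-19)(2.75×10^-3)(0.0768) / (6.64×10^-26) = 1020 m/s.
K = ½mv² = 0.5·(6.64×10^-26)·(1020)² = 3.44×10^-20 J = 0.215 eV.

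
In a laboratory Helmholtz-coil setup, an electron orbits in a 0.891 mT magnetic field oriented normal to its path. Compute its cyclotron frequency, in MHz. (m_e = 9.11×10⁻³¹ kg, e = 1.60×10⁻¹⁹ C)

f = qB/(2πm) = (1×1.60×10^-19)(8.91×10^-4) / [2π(9.11×10^-31)] = 2.49×10^7 Hz.

f ≈ 24.9 MHz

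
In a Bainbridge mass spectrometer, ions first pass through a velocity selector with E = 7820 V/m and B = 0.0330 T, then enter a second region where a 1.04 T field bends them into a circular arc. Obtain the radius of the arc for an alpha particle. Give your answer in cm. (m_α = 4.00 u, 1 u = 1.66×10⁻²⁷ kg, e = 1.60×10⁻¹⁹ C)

The selector passes v = E/B = 7820/0.0330 = 2.37×10^5 m/s.
In the deflection region, r = mv/(qB₂) = (6.64×10^-27)(2.37×10^5) / [(2×1.60×10^-19)(1.04)] = 4.73×10^-3 m.

r ≈ 0.473 cm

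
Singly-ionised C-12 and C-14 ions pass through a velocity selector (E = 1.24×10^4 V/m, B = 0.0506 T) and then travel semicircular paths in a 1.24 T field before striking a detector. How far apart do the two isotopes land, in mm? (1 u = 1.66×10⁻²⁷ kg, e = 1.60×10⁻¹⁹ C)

Both emerge at v = E/B₁ = 2.45×10^5 m/s.
r = mv/(qB₂), so r₁ = 0.02460 m and r₂ = 0.02871 m, giving Δr = 4.10×10^-3 m.
After a semicircle each ion lands a diameter 2r from the entry slit, so the separation is 2Δr = 8.20×10^-3 m.

Δd ≈ 8.20 mm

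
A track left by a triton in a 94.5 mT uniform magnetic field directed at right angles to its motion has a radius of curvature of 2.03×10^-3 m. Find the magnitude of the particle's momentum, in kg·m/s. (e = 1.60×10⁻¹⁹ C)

Since qvB = mv²/r, the momentum p = mv = qBr.
p = (1×1.60×10^-19)(0.0945)(2.03×10^-3) = 3.07×10^-23 kg·m/s.

p ≈ 3.07×10^-23 kg·m/s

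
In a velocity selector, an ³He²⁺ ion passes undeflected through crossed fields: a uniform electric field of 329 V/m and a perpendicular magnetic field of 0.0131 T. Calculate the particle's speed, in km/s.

v ≈ 25.1 km/s

For zero net force, qE = qvB, so v = E/B.
v = (329) / (0.0131) = 2.51×10^4 m/s.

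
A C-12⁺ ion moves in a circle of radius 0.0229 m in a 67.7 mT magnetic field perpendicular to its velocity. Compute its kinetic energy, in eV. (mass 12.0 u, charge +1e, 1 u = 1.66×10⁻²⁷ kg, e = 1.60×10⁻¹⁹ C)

v = qBr/m = (1×1.60×10^-19)(0.0677)(0.0229) / (1.99×10^-26) = 1.25×10^4 m/s.
K = ½mv² = 0.5·(1.99×10^-26)·(1.25×10^4)² = 1.54×10^-18 J = 9.65 eV.

K ≈ 9.65 eV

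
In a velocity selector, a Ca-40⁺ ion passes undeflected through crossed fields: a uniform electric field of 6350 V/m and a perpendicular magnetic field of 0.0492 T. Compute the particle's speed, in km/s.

For zero net force, qE = qvB, so v = E/B.
v = (6350) / (0.0492) = 1.29×10^5 m/s.

v ≈ 129 km/s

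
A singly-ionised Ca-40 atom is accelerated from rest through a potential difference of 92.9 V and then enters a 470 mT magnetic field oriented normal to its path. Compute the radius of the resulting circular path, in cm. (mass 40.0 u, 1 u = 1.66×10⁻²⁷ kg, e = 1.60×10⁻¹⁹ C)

r ≈ 1.87 cm

The kinetic energy gained is K = qV = (1×1.60×10^-19)(92.9) = 1.49×10^-17 J.
v = √(2K/m) = 2.12×10^4 m/s.
r = mv/(qB) = (6.64×10^-26)(2.12×10^4) / [(1×1.60×10^-19)(0.470)] = 0.0187 m.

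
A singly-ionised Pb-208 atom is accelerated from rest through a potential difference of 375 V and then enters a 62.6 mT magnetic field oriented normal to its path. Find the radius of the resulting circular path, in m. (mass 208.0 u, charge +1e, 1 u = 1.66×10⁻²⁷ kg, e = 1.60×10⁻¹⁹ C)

The kinetic energy gained is K = qV = (1×1.60×10^-19)(375) = 6.00×10^-17 J.
v = √(2K/m) = 1.86×10^4 m/s.
r = mv/(qB) = (3.45×10^-25)(1.86×10^4) / [(1×1.60×10^-19)(0.0626)] = 0.643 m.

r ≈ 0.643 m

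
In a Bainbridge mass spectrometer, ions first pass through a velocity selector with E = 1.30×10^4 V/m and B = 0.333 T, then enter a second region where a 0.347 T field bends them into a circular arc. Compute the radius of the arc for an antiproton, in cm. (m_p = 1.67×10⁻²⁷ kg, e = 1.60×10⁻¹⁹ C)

The selector passes v = E/B = 1.30×10^4/0.333 = 3.90×10^4 m/s.
In the deflection region, r = mv/(qB₂) = (1.67×10^-27)(3.90×10^4) / [(1×1.60×10^-19)(0.347)] = 1.17×10^-3 m.

r ≈ 0.117 cm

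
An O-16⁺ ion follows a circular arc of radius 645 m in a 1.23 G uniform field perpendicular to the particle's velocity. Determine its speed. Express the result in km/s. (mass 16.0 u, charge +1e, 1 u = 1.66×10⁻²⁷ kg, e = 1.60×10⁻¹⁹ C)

v ≈ 478 km/s

From qvB = mv²/r, v = qBr/m.
v = (1×1.60×10^-19)(1.23×10^-4)(645) / (2.66×10^-26) = 4.78×10^5 m/s.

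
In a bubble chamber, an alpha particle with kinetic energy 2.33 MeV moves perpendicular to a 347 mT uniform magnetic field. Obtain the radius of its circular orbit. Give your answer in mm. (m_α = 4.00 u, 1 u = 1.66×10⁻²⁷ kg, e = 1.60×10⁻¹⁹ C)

Convert the energy: K = 2.33 MeV = 3.73×10^-13 J.
v = √(2K/m) = √(2·3.73×10^-13/6.64×10^-27) = 1.06×10^7 m/s.
r = mv/(qB) = (6.64×10^-27)(1.06×10^7) / [(2×1.60×10^-19)(0.347)] = 0.634 m.

r ≈ 634 mm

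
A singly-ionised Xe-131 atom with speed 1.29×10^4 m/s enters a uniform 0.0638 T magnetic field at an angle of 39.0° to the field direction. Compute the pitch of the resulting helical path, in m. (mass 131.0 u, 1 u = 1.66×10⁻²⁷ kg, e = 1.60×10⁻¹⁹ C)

The velocity component along B is v∥ = v cos39.0° = 1.00×10^4 m/s.
The cyclotron period T = 2πm/(qB) = 1.34×10^-4 s is set by m, q, B alone.
Pitch = v∥·T = (1.00×10^4)(1.34×10^-4) = 1.34 m.

pitch ≈ 1.34 m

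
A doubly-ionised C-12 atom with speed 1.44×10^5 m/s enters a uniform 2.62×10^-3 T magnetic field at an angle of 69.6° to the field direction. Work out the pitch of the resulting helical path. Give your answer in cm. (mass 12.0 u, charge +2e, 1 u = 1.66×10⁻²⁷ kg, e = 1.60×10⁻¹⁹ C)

The velocity component along B is v∥ = v cos69.6° = 5.02×10^4 m/s.
The cyclotron period T = 2πm/(qB) = 1.49×10^-4 s is set by m, q, B alone.
Pitch = v∥·T = (5.02×10^4)(1.49×10^-4) = 7.49 m.

pitch ≈ 749 cm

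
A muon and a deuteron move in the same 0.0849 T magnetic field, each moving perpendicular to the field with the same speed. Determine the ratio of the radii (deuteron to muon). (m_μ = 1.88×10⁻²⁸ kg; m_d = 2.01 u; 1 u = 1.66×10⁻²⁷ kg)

r = mv/(qB) ⇒ at equal v, r ∝ m/q.
r_{deuteron}/r_{muon} = 17.7.

ratio ≈ 17.7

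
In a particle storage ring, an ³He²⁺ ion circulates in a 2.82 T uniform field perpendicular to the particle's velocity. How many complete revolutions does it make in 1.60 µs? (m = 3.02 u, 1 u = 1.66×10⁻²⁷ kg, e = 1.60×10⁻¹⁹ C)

T = 2πm/(qB) = 2π(5.0132×10^-27) / [(2×1.60×10^-19)(2.82)] = 3.4906×10^-8 s.
N = t/T = 1.60×10^-6 / 3.4906×10^-8 ≈ 45.84, so 45 complete revolutions.

N = 45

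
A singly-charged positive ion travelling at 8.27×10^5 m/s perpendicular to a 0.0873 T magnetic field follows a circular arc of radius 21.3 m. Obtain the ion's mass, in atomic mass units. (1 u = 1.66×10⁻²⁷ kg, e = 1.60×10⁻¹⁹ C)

qvB = mv²/r ⇒ m = qBr/v.
m = (1×1.60×10^-19)(0.0873)(21.3) / (8.27×10^5) = 3.60×10^-25 kg = 217 u.

m ≈ 217 u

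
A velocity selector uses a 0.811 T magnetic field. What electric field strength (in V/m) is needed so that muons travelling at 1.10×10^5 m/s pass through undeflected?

qE = qvB ⇒ E = vB = (1.10×10^5)(0.811) = 8.92×10^4 V/m.

E ≈ 8.92×10^4 V/m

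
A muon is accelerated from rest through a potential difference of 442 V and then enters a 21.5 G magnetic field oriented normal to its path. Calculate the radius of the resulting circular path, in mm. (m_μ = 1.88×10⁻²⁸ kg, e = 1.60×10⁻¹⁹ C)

The kinetic energy gained is K = qV = (1×1.60×10^-19)(442) = 7.07×10^-17 J.
v = √(2K/m) = 8.67×10^5 m/s.
r = mv/(qB) = (1.88×10^-28)(8.67×10^5) / [(1×1.60×10^-19)(2.15×10^-3)] = 0.474 m.

r ≈ 474 mm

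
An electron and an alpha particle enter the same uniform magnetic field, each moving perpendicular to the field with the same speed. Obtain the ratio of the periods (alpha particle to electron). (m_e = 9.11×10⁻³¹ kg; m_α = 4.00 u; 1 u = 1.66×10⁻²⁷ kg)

T = 2πm/(qB) is independent of speed, so T₂/T₁ = (m₂/q₂)/(m₁/q₁).
T_{alpha particle}/T_{electron} = (6.64×10^-27/2e) / (9.11×10^-31/1e) = 3640.

ratio ≈ 3640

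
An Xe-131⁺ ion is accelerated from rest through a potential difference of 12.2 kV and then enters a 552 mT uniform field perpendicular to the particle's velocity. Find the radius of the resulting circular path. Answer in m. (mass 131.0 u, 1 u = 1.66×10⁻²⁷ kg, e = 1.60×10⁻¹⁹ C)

r ≈ 0.330 m

The kinetic energy gained is K = qV = (1×1.60×10^-19)(1.22×10^4) = 1.95×10^-15 J.
v = √(2K/m) = 1.34×10^5 m/s.
r = mv/(qB) = (2.17×10^-25)(1.34×10^5) / [(1×1.60×10^-19)(0.552)] = 0.330 m.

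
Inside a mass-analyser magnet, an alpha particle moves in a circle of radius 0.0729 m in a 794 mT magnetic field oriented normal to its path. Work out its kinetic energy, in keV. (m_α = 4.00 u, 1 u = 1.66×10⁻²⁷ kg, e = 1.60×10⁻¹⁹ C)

K ≈ 161 keV

v = qBr/m = (2×1.60×10^-19)(0.794)(0.0729) / (6.64×10^-27) = 2.79×10^6 m/s.
K = ½mv² = 0.5·(6.64×10^-27)·(2.79×10^6)² = 2.58×10^-14 J = 161 keV.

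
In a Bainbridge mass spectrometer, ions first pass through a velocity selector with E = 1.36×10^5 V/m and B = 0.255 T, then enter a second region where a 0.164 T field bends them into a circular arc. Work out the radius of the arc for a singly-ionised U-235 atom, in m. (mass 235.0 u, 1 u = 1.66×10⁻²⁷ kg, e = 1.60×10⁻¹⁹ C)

r ≈ 7.93 m

The selector passes v = E/B = 1.36×10^5/0.255 = 5.33×10^5 m/s.
In the deflection region, r = mv/(qB₂) = (3.90×10^-25)(5.33×10^5) / [(1×1.60×10^-19)(0.164)] = 7.93 m.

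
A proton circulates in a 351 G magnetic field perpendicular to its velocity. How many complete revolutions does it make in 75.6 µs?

T = 2πm/(qB) = 2π(1.67×10^-27) / [(1×1.60×10^-19)(0.0351)] = 1.8684×10^-6 s.
N = t/T = 7.56×10^-5 / 1.8684×10^-6 ≈ 40.46, so 40 complete revolutions.

N = 40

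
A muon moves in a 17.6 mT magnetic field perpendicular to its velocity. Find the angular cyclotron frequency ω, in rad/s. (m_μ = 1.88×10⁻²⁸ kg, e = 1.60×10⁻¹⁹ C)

ω = qB/m = (1×1.60×10^-19)(0.0176) / (1.88×10^-28) = 1.50×10^7 rad/s.

ω ≈ 1.50×10^7 rad/s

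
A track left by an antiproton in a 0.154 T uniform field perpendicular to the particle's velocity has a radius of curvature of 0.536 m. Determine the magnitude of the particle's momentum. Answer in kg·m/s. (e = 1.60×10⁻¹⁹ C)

p ≈ 1.32×10^-20 kg·m/s

Since qvB = mv²/r, the momentum p = mv = qBr.
p = (1×1.60×10^-19)(0.154)(0.536) = 1.32×10^-20 kg·m/s.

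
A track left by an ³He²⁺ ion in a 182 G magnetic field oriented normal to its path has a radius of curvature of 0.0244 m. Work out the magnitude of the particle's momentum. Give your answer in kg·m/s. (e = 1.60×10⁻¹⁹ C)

p ≈ 1.42×10^-22 kg·m/s

Since qvB = mv²/r, the momentum p = mv = qBr.
p = (2×1.60×10^-19)(0.0182)(0.0244) = 1.42×10^-22 kg·m/s.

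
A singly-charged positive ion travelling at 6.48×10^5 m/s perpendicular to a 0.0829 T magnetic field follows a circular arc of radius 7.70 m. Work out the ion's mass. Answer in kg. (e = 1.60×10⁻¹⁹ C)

m ≈ 1.58×10^-25 kg

qvB = mv²/r ⇒ m = qBr/v.
m = (1×1.60×10^-19)(0.0829)(7.70) / (6.48×10^5) = 1.58×10^-25 kg.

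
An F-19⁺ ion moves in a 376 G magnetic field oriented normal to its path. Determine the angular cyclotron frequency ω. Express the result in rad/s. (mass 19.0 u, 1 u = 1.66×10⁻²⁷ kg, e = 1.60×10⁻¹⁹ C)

ω = qB/m = (1×1.60×10^-19)(0.0376) / (3.15×10^-26) = 1.91×10^5 rad/s.

ω ≈ 1.91×10^5 rad/s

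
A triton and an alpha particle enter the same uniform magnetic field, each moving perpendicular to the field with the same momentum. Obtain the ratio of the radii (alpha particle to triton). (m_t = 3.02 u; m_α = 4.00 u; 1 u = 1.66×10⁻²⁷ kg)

r = p/(qB) ⇒ at equal p, r ∝ 1/q.
r_{alpha particle}/r_{triton} = 0.500.

ratio ≈ 0.500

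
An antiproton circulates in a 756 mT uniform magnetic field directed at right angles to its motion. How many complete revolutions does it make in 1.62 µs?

N = 18

T = 2πm/(qB) = 2π(1.67×10^-27) / [(1×1.60×10^-19)(0.756)] = 8.6747×10^-8 s.
N = t/T = 1.62×10^-6 / 8.6747×10^-8 ≈ 18.67, so 18 complete revolutions.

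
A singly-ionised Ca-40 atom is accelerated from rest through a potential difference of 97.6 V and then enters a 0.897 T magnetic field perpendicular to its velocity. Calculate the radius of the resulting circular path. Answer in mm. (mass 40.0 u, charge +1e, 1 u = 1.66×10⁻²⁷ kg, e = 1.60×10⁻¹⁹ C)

The kinetic energy gained is K = qV = (1×1.60×10^-19)(97.6) = 1.56×10^-17 J.
v = √(2K/m) = 2.17×10^4 m/s.
r = mv/(qB) = (6.64×10^-26)(2.17×10^4) / [(1×1.60×10^-19)(0.897)] = 0.0100 m.

r ≈ 10.0 mm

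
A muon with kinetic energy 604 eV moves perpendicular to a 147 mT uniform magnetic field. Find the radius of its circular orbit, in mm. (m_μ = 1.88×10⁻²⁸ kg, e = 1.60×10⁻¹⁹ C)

r ≈ 8.10 mm

Convert the energy: K = 604 eV = 9.66×10^-17 J.
v = √(2K/m) = √(2·9.66×10^-17/1.88×10^-28) = 1.01×10^6 m/s.
r = mv/(qB) = (1.88×10^-28)(1.01×10^6) / [(1×1.60×10^-19)(0.147)] = 8.10×10^-3 m.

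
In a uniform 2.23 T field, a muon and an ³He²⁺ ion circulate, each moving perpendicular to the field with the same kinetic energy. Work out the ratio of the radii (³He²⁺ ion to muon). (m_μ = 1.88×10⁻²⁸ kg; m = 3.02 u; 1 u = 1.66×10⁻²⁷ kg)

ratio ≈ 2.58

r = √(2mK)/(qB) ⇒ at equal K, r ∝ √m/q.
r_{³He²⁺ ion}/r_{muon} = 2.58.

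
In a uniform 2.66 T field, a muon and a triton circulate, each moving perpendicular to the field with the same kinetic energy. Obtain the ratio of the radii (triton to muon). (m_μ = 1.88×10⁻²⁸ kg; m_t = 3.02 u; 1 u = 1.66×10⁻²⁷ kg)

ratio ≈ 5.16

r = √(2mK)/(qB) ⇒ at equal K, r ∝ √m/q.
r_{triton}/r_{muon} = 5.16.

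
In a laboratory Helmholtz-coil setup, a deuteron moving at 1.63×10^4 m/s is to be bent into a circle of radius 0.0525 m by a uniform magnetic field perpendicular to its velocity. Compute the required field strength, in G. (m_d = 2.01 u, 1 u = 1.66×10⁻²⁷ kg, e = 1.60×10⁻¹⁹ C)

B ≈ 64.7 G

qvB = mv²/r gives B = mv/(qr).
B = (3.34×10^-27)(1.63×10^4) / [(1×1.60×10^-19)(0.0525)] = 6.47×10^-3 T.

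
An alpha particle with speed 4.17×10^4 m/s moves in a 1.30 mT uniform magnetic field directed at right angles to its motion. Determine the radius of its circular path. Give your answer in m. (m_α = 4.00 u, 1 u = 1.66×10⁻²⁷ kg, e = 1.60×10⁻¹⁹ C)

The magnetic force provides the centripetal force: qvB = mv²/r, so r = mv/(qB).
r = (6.64×10^-27 kg)(4.17×10^4 m/s) / [(2×1.60×10^-19 C)(1.30×10^-3 T)] = 0.666 m.

r ≈ 0.666 m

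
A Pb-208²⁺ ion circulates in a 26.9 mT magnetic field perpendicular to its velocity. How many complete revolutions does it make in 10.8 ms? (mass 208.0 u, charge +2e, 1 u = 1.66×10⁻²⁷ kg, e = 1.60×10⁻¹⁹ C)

N = 42

T = 2πm/(qB) = 2π(3.4528×10^-25) / [(2×1.60×10^-19)(0.0269)] = 2.5203×10^-4 s.
N = t/T = 0.0108 / 2.5203×10^-4 ≈ 42.85, so 42 complete revolutions.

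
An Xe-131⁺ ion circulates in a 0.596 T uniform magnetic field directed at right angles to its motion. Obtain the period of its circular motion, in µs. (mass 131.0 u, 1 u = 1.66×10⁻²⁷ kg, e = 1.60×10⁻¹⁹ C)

T ≈ 14.3 µs

The cyclotron period is independent of speed: T = 2πm/(qB).
T = 2π(2.17×10^-25) / [(1×1.60×10^-19)(0.596)] = 1.43×10^-5 s.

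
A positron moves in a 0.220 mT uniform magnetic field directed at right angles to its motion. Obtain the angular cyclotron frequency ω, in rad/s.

ω = qB/m = (1×1.60×10^-19)(2.20×10^-4) / (9.11×10^-31) = 3.86×10^7 rad/s.

ω ≈ 3.86×10^7 rad/s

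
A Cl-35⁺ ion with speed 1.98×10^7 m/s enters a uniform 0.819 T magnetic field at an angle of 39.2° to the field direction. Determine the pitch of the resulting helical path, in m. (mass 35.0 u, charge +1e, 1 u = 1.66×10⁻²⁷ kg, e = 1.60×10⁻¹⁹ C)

The velocity component along B is v∥ = v cos39.2° = 1.53×10^7 m/s.
The cyclotron period T = 2πm/(qB) = 2.79×10^-6 s is set by m, q, B alone.
Pitch = v∥·T = (1.53×10^7)(2.79×10^-6) = 42.7 m.

pitch ≈ 42.7 m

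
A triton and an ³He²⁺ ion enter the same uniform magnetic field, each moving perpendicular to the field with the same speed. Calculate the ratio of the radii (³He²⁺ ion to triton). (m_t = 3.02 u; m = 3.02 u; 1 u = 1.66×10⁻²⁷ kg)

ratio ≈ 0.500

r = mv/(qB) ⇒ at equal v, r ∝ m/q.
r_{³He²⁺ ion}/r_{triton} = 0.500.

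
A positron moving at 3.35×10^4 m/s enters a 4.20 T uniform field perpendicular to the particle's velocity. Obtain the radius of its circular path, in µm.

The magnetic force provides the centripetal force: qvB = mv²/r, so r = mv/(qB).
r = (9.11×10^-31 kg)(3.35×10^4 m/s) / [(1×1.60×10^-19 C)(4.20 T)] = 4.54×10^-8 m.

r ≈ 0.0454 µm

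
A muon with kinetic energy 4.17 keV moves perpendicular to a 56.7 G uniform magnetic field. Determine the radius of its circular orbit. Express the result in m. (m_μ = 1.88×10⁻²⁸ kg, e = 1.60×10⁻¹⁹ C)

r ≈ 0.552 m

Convert the energy: K = 4.17 keV = 6.67×10^-16 J.
v = √(2K/m) = √(2·6.67×10^-16/1.88×10^-28) = 2.66×10^6 m/s.
r = mv/(qB) = (1.88×10^-28)(2.66×10^6) / [(1×1.60×10^-19)(5.67×10^-3)] = 0.552 m.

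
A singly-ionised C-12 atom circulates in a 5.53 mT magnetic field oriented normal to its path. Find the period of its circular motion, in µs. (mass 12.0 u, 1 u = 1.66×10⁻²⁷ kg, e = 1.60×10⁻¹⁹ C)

The cyclotron period is independent of speed: T = 2πm/(qB).
T = 2π(1.99×10^-26) / [(1×1.60×10^-19)(5.53×10^-3)] = 1.41×10^-4 s.

T ≈ 141 µs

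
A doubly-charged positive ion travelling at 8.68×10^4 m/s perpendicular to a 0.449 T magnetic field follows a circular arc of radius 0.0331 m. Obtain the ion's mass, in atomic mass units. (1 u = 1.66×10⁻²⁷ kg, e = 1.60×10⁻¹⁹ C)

qvB = mv²/r ⇒ m = qBr/v.
m = (2×1.60×10^-19)(0.449)(0.0331) / (8.68×10^4) = 5.48×10^-26 kg = 33.0 u.

m ≈ 33.0 u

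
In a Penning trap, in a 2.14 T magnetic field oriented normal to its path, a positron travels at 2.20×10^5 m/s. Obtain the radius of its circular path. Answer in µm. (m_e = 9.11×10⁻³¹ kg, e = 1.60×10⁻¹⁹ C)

The magnetic force provides the centripetal force: qvB = mv²/r, so r = mv/(qB).
r = (9.11×10^-31 kg)(2.20×10^5 m/s) / [(1×1.60×10^-19 C)(2.14 T)] = 5.85×10^-7 m.

r ≈ 0.585 µm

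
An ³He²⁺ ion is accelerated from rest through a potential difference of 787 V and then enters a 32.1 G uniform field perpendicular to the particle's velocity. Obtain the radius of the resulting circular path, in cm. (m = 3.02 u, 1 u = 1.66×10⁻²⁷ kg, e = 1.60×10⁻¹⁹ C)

r ≈ 155 cm

The kinetic energy gained is K = qV = (2×1.60×10^-19)(787) = 2.52×10^-16 J.
v = √(2K/m) = 3.17×10^5 m/s.
r = mv/(qB) = (5.01×10^-27)(3.17×10^5) / [(2×1.60×10^-19)(3.21×10^-3)] = 1.55 m.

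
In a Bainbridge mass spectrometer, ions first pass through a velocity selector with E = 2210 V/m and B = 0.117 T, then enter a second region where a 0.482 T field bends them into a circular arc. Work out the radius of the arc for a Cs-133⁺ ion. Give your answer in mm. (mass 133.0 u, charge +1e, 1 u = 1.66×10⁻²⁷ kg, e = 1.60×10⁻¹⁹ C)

The selector passes v = E/B = 2210/0.117 = 1.89×10^4 m/s.
In the deflection region, r = mv/(qB₂) = (2.21×10^-25)(1.89×10^4) / [(1×1.60×10^-19)(0.482)] = 0.0541 m.

r ≈ 54.1 mm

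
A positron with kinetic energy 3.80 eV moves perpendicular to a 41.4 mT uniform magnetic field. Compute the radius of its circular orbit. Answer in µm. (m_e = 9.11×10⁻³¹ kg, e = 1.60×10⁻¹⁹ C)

Convert the energy: K = 3.80 eV = 6.08×10^-19 J.
v = √(2K/m) = √(2·6.08×10^-19/9.11×10^-31) = 1.16×10^6 m/s.
r = mv/(qB) = (9.11×10^-31)(1.16×10^6) / [(1×1.60×10^-19)(0.0414)] = 1.59×10^-4 m.

r ≈ 159 µm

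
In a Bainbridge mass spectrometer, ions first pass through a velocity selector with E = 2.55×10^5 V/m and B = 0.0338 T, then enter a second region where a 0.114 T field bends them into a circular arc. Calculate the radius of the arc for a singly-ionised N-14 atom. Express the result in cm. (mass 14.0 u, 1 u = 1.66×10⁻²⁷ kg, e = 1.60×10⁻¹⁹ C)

r ≈ 961 cm

The selector passes v = E/B = 2.55×10^5/0.0338 = 7.54×10^6 m/s.
In the deflection region, r = mv/(qB₂) = (2.32×10^-26)(7.54×10^6) / [(1×1.60×10^-19)(0.114)] = 9.61 m.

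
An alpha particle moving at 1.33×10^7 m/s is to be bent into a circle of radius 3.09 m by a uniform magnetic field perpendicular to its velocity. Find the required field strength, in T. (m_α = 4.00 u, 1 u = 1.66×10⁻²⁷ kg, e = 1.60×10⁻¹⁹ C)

qvB = mv²/r gives B = mv/(qr).
B = (6.64×10^-27)(1.33×10^7) / [(2×1.60×10^-19)(3.09)] = 0.0893 T.

B ≈ 0.0893 T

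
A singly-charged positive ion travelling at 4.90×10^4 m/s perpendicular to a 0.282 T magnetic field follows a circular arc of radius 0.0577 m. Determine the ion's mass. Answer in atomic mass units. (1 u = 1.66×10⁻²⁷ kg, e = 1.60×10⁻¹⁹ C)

m ≈ 32.0 u

qvB = mv²/r ⇒ m = qBr/v.
m = (1×1.60×10^-19)(0.282)(0.0577) / (4.90×10^4) = 5.31×10^-26 kg = 32.0 u.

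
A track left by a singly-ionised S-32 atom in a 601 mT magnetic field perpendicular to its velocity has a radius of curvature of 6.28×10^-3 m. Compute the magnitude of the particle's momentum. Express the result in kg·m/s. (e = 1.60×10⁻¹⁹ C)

p ≈ 6.04×10^-22 kg·m/s

Since qvB = mv²/r, the momentum p = mv = qBr.
p = (1×1.60×10^-19)(0.601)(6.28×10^-3) = 6.04×10^-22 kg·m/s.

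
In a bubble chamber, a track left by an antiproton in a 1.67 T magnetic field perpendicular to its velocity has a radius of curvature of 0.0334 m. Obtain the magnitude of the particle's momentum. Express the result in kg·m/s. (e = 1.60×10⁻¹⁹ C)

Since qvB = mv²/r, the momentum p = mv = qBr.
p = (1×1.60×10^-19)(1.67)(0.0334) = 8.92×10^-21 kg·m/s.

p ≈ 8.92×10^-21 kg·m/s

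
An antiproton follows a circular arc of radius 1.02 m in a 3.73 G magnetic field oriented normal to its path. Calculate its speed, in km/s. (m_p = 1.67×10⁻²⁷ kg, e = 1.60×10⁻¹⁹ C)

v ≈ 36.5 km/s

From qvB = mv²/r, v = qBr/m.
v = (1×1.60×10^-19)(3.73×10^-4)(1.02) / (1.67×10^-27) = 3.65×10^4 m/s.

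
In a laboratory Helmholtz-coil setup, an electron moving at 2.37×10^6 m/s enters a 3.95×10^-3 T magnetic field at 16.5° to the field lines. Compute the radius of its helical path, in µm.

Only the perpendicular component v⊥ = v sin16.5° = 6.73×10^5 m/s is bent by the field.
r = m v⊥ /(qB) = (9.11×10^-31)(6.73×10^5) / [(1×1.60×10^-19)(3.95×10^-3)] = 9.70×10^-4 m.

r ≈ 970 µm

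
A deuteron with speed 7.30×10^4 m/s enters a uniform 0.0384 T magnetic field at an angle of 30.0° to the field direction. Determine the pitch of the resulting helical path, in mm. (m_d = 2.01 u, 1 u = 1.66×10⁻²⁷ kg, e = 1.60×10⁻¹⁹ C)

The velocity component along B is v∥ = v cos30.0° = 6.32×10^4 m/s.
The cyclotron period T = 2πm/(qB) = 3.41×10^-6 s is set by m, q, B alone.
Pitch = v∥·T = (6.32×10^4)(3.41×10^-6) = 0.216 m.

pitch ≈ 216 mm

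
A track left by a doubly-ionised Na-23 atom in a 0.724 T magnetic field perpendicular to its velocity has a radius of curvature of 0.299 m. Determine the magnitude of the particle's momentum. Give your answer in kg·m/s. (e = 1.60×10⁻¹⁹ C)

Since qvB = mv²/r, the momentum p = mv = qBr.
p = (2×1.60×10^-19)(0.724)(0.299) = 6.93×10^-20 kg·m/s.

p ≈ 6.93×10^-20 kg·m/s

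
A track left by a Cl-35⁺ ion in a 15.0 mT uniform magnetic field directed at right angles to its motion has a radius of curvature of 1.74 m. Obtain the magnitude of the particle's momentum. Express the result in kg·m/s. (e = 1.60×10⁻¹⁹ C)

Since qvB = mv²/r, the momentum p = mv = qBr.
p = (1×1.60×10^-19)(0.0150)(1.74) = 4.18×10^-21 kg·m/s.

p ≈ 4.18×10^-21 kg·m/s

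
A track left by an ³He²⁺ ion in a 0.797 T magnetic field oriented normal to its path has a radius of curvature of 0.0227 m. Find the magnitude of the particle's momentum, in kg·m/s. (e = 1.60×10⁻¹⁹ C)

Since qvB = mv²/r, the momentum p = mv = qBr.
p = (2×1.60×10^-19)(0.797)(0.0227) = 5.79×10^-21 kg·m/s.

p ≈ 5.79×10^-21 kg·m/s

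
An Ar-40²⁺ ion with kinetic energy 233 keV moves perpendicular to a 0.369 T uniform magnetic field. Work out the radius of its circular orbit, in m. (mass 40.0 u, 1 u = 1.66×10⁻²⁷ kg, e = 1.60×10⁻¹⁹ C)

Convert the energy: K = 233 keV = 3.73×10^-14 J.
v = √(2K/m) = √(2·3.73×10^-14/6.64×10^-26) = 1.06×10^6 m/s.
r = mv/(qB) = (6.64×10^-26)(1.06×10^6) / [(2×1.60×10^-19)(0.369)] = 0.596 m.

r ≈ 0.596 m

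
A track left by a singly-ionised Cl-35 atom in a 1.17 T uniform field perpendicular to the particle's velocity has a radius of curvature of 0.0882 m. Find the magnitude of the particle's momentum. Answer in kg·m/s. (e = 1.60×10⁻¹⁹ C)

p ≈ 1.65×10^-20 kg·m/s

Since qvB = mv²/r, the momentum p = mv = qBr.
p = (1×1.60×10^-19)(1.17)(0.0882) = 1.65×10^-20 kg·m/s.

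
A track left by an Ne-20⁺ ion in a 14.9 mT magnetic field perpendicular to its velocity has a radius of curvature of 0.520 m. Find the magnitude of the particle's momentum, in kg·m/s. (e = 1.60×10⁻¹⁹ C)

p ≈ 1.24×10^-21 kg·m/s

Since qvB = mv²/r, the momentum p = mv = qBr.
p = (1×1.60×10^-19)(0.0149)(0.520) = 1.24×10^-21 kg·m/s.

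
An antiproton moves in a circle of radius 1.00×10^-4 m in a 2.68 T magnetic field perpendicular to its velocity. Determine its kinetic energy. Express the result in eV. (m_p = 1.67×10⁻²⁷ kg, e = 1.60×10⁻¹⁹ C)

v = qBr/m = (1×1.60×10^-19)(2.68)(1.00×10^-4) / (1.67×10^-27) = 2.57×10^4 m/s.
K = ½mv² = 0.5·(1.67×10^-27)·(2.57×10^4)² = 5.51×10^-19 J = 3.44 eV.

K ≈ 3.44 eV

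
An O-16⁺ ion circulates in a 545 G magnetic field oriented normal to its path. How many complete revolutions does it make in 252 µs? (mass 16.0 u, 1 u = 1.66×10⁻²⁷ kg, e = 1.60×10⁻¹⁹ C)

N = 13

T = 2πm/(qB) = 2π(2.656×10^-26) / [(1×1.60×10^-19)(0.0545)] = 1.9138×10^-5 s.
N = t/T = 2.52×10^-4 / 1.9138×10^-5 ≈ 13.17, so 13 complete revolutions.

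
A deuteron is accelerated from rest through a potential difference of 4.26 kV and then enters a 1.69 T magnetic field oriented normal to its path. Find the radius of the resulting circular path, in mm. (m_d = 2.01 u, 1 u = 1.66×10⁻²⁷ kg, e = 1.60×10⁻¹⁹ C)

r ≈ 7.89 mm

The kinetic energy gained is K = qV = (1×1.60×10^-19)(4260) = 6.82×10^-16 J.
v = √(2K/m) = 6.39×10^5 m/s.
r = mv/(qB) = (3.34×10^-27)(6.39×10^5) / [(1×1.60×10^-19)(1.69)] = 7.89×10^-3 m.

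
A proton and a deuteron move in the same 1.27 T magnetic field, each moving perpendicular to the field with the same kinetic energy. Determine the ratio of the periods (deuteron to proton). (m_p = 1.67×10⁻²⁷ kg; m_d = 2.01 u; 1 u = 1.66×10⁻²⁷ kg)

ratio ≈ 2.00

T = 2πm/(qB) is independent of speed, so T₂/T₁ = (m₂/q₂)/(m₁/q₁).
T_{deuteron}/T_{proton} = (3.34×10^-27/1e) / (1.67×10^-27/1e) = 2.00.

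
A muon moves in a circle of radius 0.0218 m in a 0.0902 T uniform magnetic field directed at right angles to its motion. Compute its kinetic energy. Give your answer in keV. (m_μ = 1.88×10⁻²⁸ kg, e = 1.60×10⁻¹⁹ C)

K ≈ 1.65 keV

v = qBr/m = (1×1.60×10^-19)(0.0902)(0.0218) / (1.88×10^-28) = 1.67×10^6 m/s.
K = ½mv² = 0.5·(1.88×10^-28)·(1.67×10^6)² = 2.63×10^-16 J = 1.65 keV.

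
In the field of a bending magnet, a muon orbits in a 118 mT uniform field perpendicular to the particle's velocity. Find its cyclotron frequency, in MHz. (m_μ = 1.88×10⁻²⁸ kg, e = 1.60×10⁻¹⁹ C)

f ≈ 16.0 MHz

f = qB/(2πm) = (1×1.60×10^-19)(0.118) / [2π(1.88×10^-28)] = 1.60×10^7 Hz.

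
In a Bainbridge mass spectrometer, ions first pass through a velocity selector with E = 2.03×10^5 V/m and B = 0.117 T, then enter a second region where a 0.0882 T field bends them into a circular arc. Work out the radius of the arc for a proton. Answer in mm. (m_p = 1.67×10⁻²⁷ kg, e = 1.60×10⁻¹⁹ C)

The selector passes v = E/B = 2.03×10^5/0.117 = 1.74×10^6 m/s.
In the deflection region, r = mv/(qB₂) = (1.67×10^-27)(1.74×10^6) / [(1×1.60×10^-19)(0.0882)] = 0.205 m.

r ≈ 205 mm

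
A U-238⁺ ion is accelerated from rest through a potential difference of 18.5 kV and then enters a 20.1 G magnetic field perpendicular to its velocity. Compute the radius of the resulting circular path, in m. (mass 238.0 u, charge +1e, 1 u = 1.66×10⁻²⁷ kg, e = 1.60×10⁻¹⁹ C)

r ≈ 150 m

The kinetic energy gained is K = qV = (1×1.60×10^-19)(1.85×10^4) = 2.96×10^-15 J.
v = √(2K/m) = 1.22×10^5 m/s.
r = mv/(qB) = (3.95×10^-25)(1.22×10^5) / [(1×1.60×10^-19)(2.01×10^-3)] = 150 m.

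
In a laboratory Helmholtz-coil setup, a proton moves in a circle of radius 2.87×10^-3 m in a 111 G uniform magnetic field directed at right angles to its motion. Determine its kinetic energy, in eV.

K ≈ 0.0486 eV

v = qBr/m = (1×1.60×10^-19)(0.0111)(2.87×10^-3) / (1.67×10^-27) = 3050 m/s.
K = ½mv² = 0.5·(1.67×10^-27)·(3050)² = 7.78×10^-21 J = 0.0486 eV.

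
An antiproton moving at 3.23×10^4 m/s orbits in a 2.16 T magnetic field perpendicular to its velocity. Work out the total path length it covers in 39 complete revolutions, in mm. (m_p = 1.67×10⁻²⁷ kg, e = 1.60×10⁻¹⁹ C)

r = mv/(qB) = 1.56×10^-4 m, so one revolution covers 2πr = 9.81×10^-4 m.
In 39 revolutions: L = 39·2πr = 0.0382 m.

L ≈ 38.2 mm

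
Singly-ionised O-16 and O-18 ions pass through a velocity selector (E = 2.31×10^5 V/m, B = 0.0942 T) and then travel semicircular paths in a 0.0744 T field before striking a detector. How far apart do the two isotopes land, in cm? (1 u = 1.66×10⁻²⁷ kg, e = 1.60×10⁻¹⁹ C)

Both emerge at v = E/B₁ = 2.45×10^6 m/s.
r = mv/(qB₂), so r₁ = 5.471 m and r₂ = 6.155 m, giving Δr = 0.684 m.
After a semicircle each ion lands a diameter 2r from the entry slit, so the separation is 2Δr = 1.37 m.

Δd ≈ 137 cm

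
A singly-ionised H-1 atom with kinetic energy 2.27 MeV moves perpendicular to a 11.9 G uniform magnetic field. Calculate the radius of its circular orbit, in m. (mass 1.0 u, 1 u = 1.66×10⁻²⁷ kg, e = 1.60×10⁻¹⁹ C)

r ≈ 182 m

Convert the energy: K = 2.27 MeV = 3.63×10^-13 J.
v = √(2K/m) = √(2·3.63×10^-13/1.66×10^-27) = 2.09×10^7 m/s.
r = mv/(qB) = (1.66×10^-27)(2.09×10^7) / [(1×1.60×10^-19)(1.19×10^-3)] = 182 m.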